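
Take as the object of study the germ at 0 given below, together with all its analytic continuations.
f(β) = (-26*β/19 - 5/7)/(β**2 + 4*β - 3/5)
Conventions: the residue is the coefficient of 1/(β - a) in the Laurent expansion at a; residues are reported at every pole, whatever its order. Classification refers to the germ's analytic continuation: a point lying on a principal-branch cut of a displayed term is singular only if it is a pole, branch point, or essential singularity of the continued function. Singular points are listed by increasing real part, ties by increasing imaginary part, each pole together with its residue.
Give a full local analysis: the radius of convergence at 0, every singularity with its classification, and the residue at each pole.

Denominator factor (β**2 + 4*β - 3/5): discriminant 92/5, real irrational roots -2 + (1/5)*sqrt(115) and -2 - (1/5)*sqrt(115); poles of order 1, moduli -2 + (1/5)*sqrt(115) and 2 + (1/5)*sqrt(115).
The radius of convergence is the smallest modulus among the singular points: -2 + (1/5)*sqrt(115).
The factor β**2 + 4*β - 3/5 splits as (β - a)(β - a') with a = -2 - (1/5)*sqrt(115), a' = -2 + (1/5)*sqrt(115). At the order-1 pole a set g(β) = (β - a)*f(β) = [-26*β/19 - 5/7] / (β - a').
Simple pole: residue = g(a) at a = -2 - (1/5)*sqrt(115), which is -13/19 - (269/6118)*sqrt(115).
The factor β**2 + 4*β - 3/5 splits as (β - a)(β - a') with a = -2 + (1/5)*sqrt(115), a' = -2 - (1/5)*sqrt(115). At the order-1 pole a set g(β) = (β - a)*f(β) = [-26*β/19 - 5/7] / (β - a').
Simple pole: residue = g(a) at a = -2 + (1/5)*sqrt(115), which is -13/19 + (269/6118)*sqrt(115).
List the singular points by increasing real part (a conjugate pair: the negative imaginary part first).

Radius of convergence at 0: -2 + (1/5)*sqrt(115).
At -2 - (1/5)*sqrt(115): a pole of order 1; residue -13/19 - (269/6118)*sqrt(115).
At -2 + (1/5)*sqrt(115): a pole of order 1; residue -13/19 + (269/6118)*sqrt(115).


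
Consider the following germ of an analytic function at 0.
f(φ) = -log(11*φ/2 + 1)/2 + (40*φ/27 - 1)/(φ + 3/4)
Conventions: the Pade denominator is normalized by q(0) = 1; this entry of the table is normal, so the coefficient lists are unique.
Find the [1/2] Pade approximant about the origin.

Taylor coefficients needed (expand at 0): a_0 = -4/3, a_1 = 325/324, a_2 = 9947/3888, a_3 = -245609/11664.
Write the denominator as Q(φ) = 1 + q1*φ + q2*φ^2. Requiring Q*f - P = O(φ^4) with deg P <= 1 kills the coefficients of φ^2..φ^3 in Q*f:
  φ^2: a_2 + q1*a_1 + q2*a_0 = 0, i.e. 9947/3888 + (325/324)*q1 + (-4/3)*q2 = 0.
  φ^3: a_3 + q1*a_2 + q2*a_1 = 0, i.e. -245609/11664 + (9947/3888)*q1 + (325/324)*q2 = 0.
Solving this linear system: q1 = 32134921/5564604, q2 = 46470501/7419472.
The numerator is Q*f truncated at degree 1: P0 = a_0 = -4/3; P1 = a_1 + q1*a_0 = -1006149131/150244308.

The Pade approximant has numerator coefficients [-4/3, -1006149131/150244308]; denominator coefficients [1, 32134921/5564604, 46470501/7419472].


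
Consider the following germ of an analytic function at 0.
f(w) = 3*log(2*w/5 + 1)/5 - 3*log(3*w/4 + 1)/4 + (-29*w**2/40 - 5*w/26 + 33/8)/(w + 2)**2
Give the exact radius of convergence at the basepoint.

The radius of convergence is 4/3.

Denominator factor (w + 2)^2: pole of order 2 at -2, modulus 2.
Branch term (3/5)*log(1 - w/(-5/2)): its argument vanishes at w = -5/2, a logarithmic branch point, modulus 5/2.
Branch term (-3/4)*log(1 - w/(-4/3)): its argument vanishes at w = -4/3, a logarithmic branch point, modulus 4/3.
The radius of convergence is the smallest modulus among the singular points: 4/3.


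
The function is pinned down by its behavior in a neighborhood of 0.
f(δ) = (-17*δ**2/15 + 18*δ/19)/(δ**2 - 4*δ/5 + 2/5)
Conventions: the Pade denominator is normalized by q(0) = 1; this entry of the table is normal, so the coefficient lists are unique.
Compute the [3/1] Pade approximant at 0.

The Pade approximant has numerator coefficients [0, 45/19, -112159/13737, -560795/54948]; denominator coefficients [1, -2049/482].

Taylor coefficients needed (expand at 0): a_0 = 0, a_1 = 45/19, a_2 = 217/114, a_3 = -241/114, a_4 = -683/76.
Write the denominator as Q(δ) = 1 + q1*δ. Requiring Q*f - P = O(δ^5) with deg P <= 3 kills the coefficients of δ^4..δ^4 in Q*f:
  δ^4: a_4 + q1*a_3 = 0, i.e. -683/76 + (-241/114)*q1 = 0.
Solving this linear system: q1 = -2049/482.
The numerator is Q*f truncated at degree 3: P0 = a_0 = 0; P1 = a_1 + q1*a_0 = 45/19; P2 = a_2 + q1*a_1 = -112159/13737; P3 = a_3 + q1*a_2 = -560795/54948.


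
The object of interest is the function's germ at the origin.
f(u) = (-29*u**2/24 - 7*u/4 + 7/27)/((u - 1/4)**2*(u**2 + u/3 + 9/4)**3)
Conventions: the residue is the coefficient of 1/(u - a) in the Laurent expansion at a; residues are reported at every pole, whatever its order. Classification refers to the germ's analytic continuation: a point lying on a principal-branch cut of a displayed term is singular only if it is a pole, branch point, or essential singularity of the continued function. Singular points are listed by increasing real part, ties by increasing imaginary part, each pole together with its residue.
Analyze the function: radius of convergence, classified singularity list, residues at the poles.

Radius of convergence at 0: 1/4.
At (-1/6) - ((2/3)*sqrt(5))*i: a pole of order 3; residue (531456/6996025) + ((394808613/35819648000)*sqrt(5))*i.
At (-1/6) + ((2/3)*sqrt(5))*i: a pole of order 3; residue (531456/6996025) - ((394808613/35819648000)*sqrt(5))*i.
At 1/4: a pole of order 2; residue -1062912/6996025.

Denominator factor (u - 1/4)^2: pole of order 2 at 1/4, modulus 1/4.
Denominator factor (u**2 + u/3 + 9/4)^3: discriminant -80/9, complex-conjugate roots (-1/6) + ((2/3)*sqrt(5))*i and (-1/6) - ((2/3)*sqrt(5))*i; poles of order 3, moduli 3/2 and 3/2.
The radius of convergence is the smallest modulus among the singular points: 1/4.
The factor u**2 + u/3 + 9/4 splits as (u - a)(u - a') with a = (-1/6) - ((2/3)*sqrt(5))*i, a' = (-1/6) + ((2/3)*sqrt(5))*i. At the order-3 pole a set g(u) = (u - a)^3*f(u) = [(-29*u**2/24 - 7*u/4 + 7/27)/(u - 1/4)**2] / (u - a')^3.
Order-3 pole: residue = g''(a)/2; g''((-1/6) - ((2/3)*sqrt(5))*i) = (1062912/6996025) + ((394808613/17909824000)*sqrt(5))*i, so the residue is (531456/6996025) + ((394808613/35819648000)*sqrt(5))*i.
The factor u**2 + u/3 + 9/4 splits as (u - a)(u - a') with a = (-1/6) + ((2/3)*sqrt(5))*i, a' = (-1/6) - ((2/3)*sqrt(5))*i. At the order-3 pole a set g(u) = (u - a)^3*f(u) = [(-29*u**2/24 - 7*u/4 + 7/27)/(u - 1/4)**2] / (u - a')^3.
Order-3 pole: residue = g''(a)/2; g''((-1/6) + ((2/3)*sqrt(5))*i) = (1062912/6996025) - ((394808613/17909824000)*sqrt(5))*i, so the residue is (531456/6996025) - ((394808613/35819648000)*sqrt(5))*i.
At the order-2 pole 1/4 set g(u) = (u - (1/4))^2*f(u) = (-29*u**2/24 - 7*u/4 + 7/27)/(u**2 + u/3 + 9/4)**3.
Order-2 pole: residue = g'(a); g'(1/4) = -1062912/6996025, so the residue is -1062912/6996025.
List the singular points by increasing real part (a conjugate pair: the negative imaginary part first).


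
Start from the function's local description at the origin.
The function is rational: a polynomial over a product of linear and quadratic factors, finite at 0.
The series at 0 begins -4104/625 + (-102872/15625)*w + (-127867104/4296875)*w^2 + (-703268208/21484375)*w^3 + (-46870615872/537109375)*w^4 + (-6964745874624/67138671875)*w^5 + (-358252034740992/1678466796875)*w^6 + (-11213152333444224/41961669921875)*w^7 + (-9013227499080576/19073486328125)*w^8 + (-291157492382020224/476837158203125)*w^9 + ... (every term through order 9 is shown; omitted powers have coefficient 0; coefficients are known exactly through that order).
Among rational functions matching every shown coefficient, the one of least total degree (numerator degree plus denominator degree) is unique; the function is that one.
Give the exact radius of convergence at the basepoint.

The radius of convergence is -1/10 + (1/30)*sqrt(759).

No rational of total degree below 8 reproduces all 10 coefficients; solving the [2/6] Pade equations on them gives f(w) = (16*w**2/11 + 29*w/27 + 19/5)/(w**2 + w/5 - 5/6)**3, whose expansion matches every shown term.
Denominator factor (w**2 + w/5 - 5/6)^3: discriminant 253/75, real irrational roots -1/10 + (1/30)*sqrt(759) and -1/10 - (1/30)*sqrt(759); poles of order 3, moduli -1/10 + (1/30)*sqrt(759) and 1/10 + (1/30)*sqrt(759).
The radius of convergence is the smallest modulus among the singular points: -1/10 + (1/30)*sqrt(759).


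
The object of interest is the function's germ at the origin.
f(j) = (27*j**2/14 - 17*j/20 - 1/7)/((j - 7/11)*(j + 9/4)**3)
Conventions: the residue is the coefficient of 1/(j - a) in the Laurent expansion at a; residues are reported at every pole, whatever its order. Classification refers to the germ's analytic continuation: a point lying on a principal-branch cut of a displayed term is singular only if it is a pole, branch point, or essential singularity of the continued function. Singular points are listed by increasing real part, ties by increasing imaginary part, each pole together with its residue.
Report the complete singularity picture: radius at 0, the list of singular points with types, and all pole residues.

Denominator factor (j + 9/4)^3: pole of order 3 at -9/4, modulus 9/4.
Denominator factor (j - 7/11): pole of order 1 at 7/11, modulus 7/11.
The radius of convergence is the smallest modulus among the singular points: 7/11.
At the order-3 pole -9/4 set g(j) = (j - (-9/4))^3*f(j) = (27*j**2/14 - 17*j/20 - 1/7)/(j - 7/11).
Order-3 pole: residue = g''(a)/2; g''(-9/4) = -579744/71693405, so the residue is -289872/71693405.
At the order-1 pole 7/11 set g(j) = (j - (7/11))*f(j) = (27*j**2/14 - 17*j/20 - 1/7)/(j + 9/4)**3.
Simple pole: residue = g(a) at a = 7/11, which is 289872/71693405.
List the singular points by increasing real part (a conjugate pair: the negative imaginary part first).

Radius of convergence at 0: 7/11.
At -9/4: a pole of order 3; residue -289872/71693405.
At 7/11: a pole of order 1; residue 289872/71693405.


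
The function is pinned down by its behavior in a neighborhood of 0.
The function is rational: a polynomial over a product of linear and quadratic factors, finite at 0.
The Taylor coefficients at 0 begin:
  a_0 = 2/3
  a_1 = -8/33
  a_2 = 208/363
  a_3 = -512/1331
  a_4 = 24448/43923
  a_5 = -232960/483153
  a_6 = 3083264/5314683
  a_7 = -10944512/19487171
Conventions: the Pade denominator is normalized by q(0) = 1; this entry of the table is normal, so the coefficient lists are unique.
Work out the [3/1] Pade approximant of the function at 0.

The Pade approximant has numerator coefficients [2/3, 13/18, 2/9, 4/9]; denominator coefficients [1, 191/132].

Taylor coefficients needed (read off): a_0 = 2/3, a_1 = -8/33, a_2 = 208/363, a_3 = -512/1331, a_4 = 24448/43923.
Write the denominator as Q(w) = 1 + q1*w. Requiring Q*f - P = O(w^5) with deg P <= 3 kills the coefficients of w^4..w^4 in Q*f:
  w^4: a_4 + q1*a_3 = 0, i.e. 24448/43923 + (-512/1331)*q1 = 0.
Solving this linear system: q1 = 191/132.
The numerator is Q*f truncated at degree 3: P0 = a_0 = 2/3; P1 = a_1 + q1*a_0 = 13/18; P2 = a_2 + q1*a_1 = 2/9; P3 = a_3 + q1*a_2 = 4/9.


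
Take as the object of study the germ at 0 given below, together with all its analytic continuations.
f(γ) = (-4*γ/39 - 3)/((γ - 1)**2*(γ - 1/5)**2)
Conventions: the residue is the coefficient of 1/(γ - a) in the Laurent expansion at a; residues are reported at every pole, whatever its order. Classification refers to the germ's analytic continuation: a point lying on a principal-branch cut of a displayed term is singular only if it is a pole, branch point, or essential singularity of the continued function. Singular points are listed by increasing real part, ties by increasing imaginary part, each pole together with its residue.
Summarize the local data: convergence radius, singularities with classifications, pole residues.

Denominator factor (γ - 1/5)^2: pole of order 2 at 1/5, modulus 1/5.
Denominator factor (γ - 1)^2: pole of order 2 at 1, modulus 1.
The radius of convergence is the smallest modulus among the singular points: 1/5.
At the order-2 pole 1/5 set g(γ) = (γ - (1/5))^2*f(γ) = (-4*γ/39 - 3)/(γ - 1)**2.
Order-2 pole: residue = g'(a); g'(1/5) = -4975/416, so the residue is -4975/416.
At the order-2 pole 1 set g(γ) = (γ - (1))^2*f(γ) = (-4*γ/39 - 3)/(γ - 1/5)**2.
Order-2 pole: residue = g'(a); g'(1) = 4975/416, so the residue is 4975/416.
List the singular points by increasing real part (a conjugate pair: the negative imaginary part first).

Radius of convergence at 0: 1/5.
At 1/5: a pole of order 2; residue -4975/416.
At 1: a pole of order 2; residue 4975/416.


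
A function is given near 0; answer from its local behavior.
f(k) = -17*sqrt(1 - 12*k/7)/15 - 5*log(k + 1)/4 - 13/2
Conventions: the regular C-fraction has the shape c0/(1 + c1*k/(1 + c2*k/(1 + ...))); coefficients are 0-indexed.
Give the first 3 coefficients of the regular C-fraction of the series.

Taylor coefficients (expand at 0): a_0 = -229/30, a_1 = -39/140, a_2 = 2041/1960.
c0 = a_0 = -229/30. Peel one level at a time: if S = 1 + c*k/S' with S'(0) = 1, then c is the k-coefficient of S and S' = c*k/(S - 1).
S_1 = c0/f = 1 + (-117/3206)*k + (353964/2569609)*k^2 + ...; c1 = -117/3206.
S_2 = c1*k/(S_1 - 1) = 1 + (18152/4809)*k + ...; c2 = 18152/4809.

The regular C-fraction coefficients are [-229/30, -117/3206, 18152/4809].


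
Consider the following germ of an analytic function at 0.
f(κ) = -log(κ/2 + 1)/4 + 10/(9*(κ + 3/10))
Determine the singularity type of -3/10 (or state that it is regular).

The point is a pole of order 1.

The denominator factor κ + 3/10 vanishes at -3/10 and appears to the power 1; the numerator there equals 10/9, nonzero, and no other factor vanishes.
The branch terms are analytic at this point.
Hence a pole whose order is the multiplicity, 1.


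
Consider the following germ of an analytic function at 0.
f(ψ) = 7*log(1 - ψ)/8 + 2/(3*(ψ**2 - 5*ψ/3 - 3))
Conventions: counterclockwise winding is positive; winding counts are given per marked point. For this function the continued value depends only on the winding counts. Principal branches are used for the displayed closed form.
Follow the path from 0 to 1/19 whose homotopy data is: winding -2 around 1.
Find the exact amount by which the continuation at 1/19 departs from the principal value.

Continued minus principal equals -(7/2)*pi*i.

The rational part is single-valued and drops out of the difference; each branch term changes only by its own monodromy.
(7/8)*log(1 - ψ/(1)): each positive loop around 1 adds 2*pi*i to the log, so winding -2 contributes (7/8)*(-2)*2*pi*i = -(7/2)*pi*i.
Summing the contributions at ψ = 1/19 gives -(7/2)*pi*i.


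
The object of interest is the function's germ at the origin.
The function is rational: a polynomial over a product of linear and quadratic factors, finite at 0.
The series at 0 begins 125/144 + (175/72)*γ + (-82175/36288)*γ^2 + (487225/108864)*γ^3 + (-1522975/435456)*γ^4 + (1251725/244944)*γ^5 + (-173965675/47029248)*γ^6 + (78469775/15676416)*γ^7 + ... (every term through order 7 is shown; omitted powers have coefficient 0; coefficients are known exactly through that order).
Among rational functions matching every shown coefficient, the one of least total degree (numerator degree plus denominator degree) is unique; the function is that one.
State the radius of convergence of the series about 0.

The radius of convergence is 1.

No rational of total degree below 5 reproduces all 8 coefficients; solving the [2/3] Pade equations on them gives f(γ) = (15*γ**2/7 - 13*γ/3 - 5/4)/((γ - 1)*(γ + 6/5)**2), whose expansion matches every shown term.
Denominator factor (γ + 6/5)^2: pole of order 2 at -6/5, modulus 6/5.
Denominator factor (γ - 1): pole of order 1 at 1, modulus 1.
The radius of convergence is the smallest modulus among the singular points: 1.


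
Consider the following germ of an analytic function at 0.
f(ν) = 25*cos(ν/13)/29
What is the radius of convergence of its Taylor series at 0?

The radius of convergence is infinite.

The factor cos(ν/13) is entire and contributes no finite singular point.
The polynomial part has no poles.
No finite singular points: the Taylor series at 0 converges everywhere.


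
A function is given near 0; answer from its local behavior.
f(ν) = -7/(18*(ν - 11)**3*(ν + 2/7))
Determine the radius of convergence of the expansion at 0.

The radius of convergence is 2/7.

Denominator factor (ν + 2/7): pole of order 1 at -2/7, modulus 2/7.
Denominator factor (ν - 11)^3: pole of order 3 at 11, modulus 11.
The radius of convergence is the smallest modulus among the singular points: 2/7.


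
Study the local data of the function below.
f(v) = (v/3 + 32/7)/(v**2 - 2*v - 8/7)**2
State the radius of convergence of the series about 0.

Denominator factor (v**2 - 2*v - 8/7)^2: discriminant 60/7, real irrational roots 1 + (1/7)*sqrt(105) and 1 - (1/7)*sqrt(105); poles of order 2, moduli 1 + (1/7)*sqrt(105) and -1 + (1/7)*sqrt(105).
The radius of convergence is the smallest modulus among the singular points: -1 + (1/7)*sqrt(105).

The radius of convergence is -1 + (1/7)*sqrt(105).


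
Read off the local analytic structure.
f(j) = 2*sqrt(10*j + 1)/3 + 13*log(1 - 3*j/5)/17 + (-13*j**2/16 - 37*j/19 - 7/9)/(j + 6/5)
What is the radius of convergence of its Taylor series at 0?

The radius of convergence is 1/10.

Denominator factor (j + 6/5): pole of order 1 at -6/5, modulus 6/5.
Branch term (13/17)*log(1 - j/(5/3)): its argument vanishes at j = 5/3, a logarithmic branch point, modulus 5/3.
Branch term (2/3)*sqrt(1 - j/(-1/10)): its argument vanishes at j = -1/10, a square-root branch point, modulus 1/10.
The radius of convergence is the smallest modulus among the singular points: 1/10.


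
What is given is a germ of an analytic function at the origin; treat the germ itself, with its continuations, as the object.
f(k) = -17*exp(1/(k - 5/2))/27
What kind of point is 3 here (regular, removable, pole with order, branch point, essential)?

The point is a regular point.

There is no denominator, hence no pole anywhere.
The essential point of exp(1/(k - (5/2))) is 5/2, not 3.
So the germ continues analytically to 3.


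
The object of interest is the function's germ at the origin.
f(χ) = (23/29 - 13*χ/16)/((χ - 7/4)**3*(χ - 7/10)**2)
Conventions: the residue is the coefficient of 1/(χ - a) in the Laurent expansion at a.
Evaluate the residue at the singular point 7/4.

At the order-3 pole 7/4 set g(χ) = (χ - (7/4))^3*f(χ) = (23/29 - 13*χ/16)/(χ - 7/10)**2.
Order-3 pole: residue = g''(a)/2; g''(7/4) = -557000/1879983, so the residue is -278500/1879983.

The residue is -278500/1879983.


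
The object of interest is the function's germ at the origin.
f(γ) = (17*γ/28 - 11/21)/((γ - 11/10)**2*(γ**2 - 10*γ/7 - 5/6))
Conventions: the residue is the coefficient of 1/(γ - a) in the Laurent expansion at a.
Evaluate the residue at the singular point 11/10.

At the order-2 pole 11/10 set g(γ) = (γ - (11/10))^2*f(γ) = (17*γ/28 - 11/21)/(γ**2 - 10*γ/7 - 5/6).
Order-2 pole: residue = g'(a); g'(11/10) = -3689025/6295081, so the residue is -3689025/6295081.

The residue is -3689025/6295081.


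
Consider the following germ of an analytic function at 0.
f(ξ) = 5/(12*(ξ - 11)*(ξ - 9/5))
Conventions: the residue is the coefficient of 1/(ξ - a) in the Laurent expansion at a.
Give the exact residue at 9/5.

At the order-1 pole 9/5 set g(ξ) = (ξ - (9/5))*f(ξ) = 5/(12*(ξ - 11)).
Simple pole: residue = g(a) at a = 9/5, which is -25/552.

The residue is -25/552.


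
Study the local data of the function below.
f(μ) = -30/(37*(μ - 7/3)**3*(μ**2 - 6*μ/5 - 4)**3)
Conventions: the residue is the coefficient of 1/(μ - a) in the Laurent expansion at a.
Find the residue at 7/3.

At the order-3 pole 7/3 set g(μ) = (μ - (7/3))^3*f(μ) = -30/(37*(μ**2 - 6*μ/5 - 4)**3).
Order-3 pole: residue = g''(a)/2; g''(7/3) = 843367342500/31250063137, so the residue is 421683671250/31250063137.

The residue is 421683671250/31250063137.


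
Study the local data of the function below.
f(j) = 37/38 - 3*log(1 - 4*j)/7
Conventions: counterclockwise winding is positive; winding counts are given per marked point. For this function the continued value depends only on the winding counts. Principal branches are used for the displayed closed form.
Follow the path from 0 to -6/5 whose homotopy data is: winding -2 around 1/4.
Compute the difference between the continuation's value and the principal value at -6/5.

The rational part is single-valued and drops out of the difference; each branch term changes only by its own monodromy.
(-3/7)*log(1 - j/(1/4)): each positive loop around 1/4 adds 2*pi*i to the log, so winding -2 contributes (-3/7)*(-2)*2*pi*i = (12/7)*pi*i.
Summing the contributions at j = -6/5 gives (12/7)*pi*i.

Continued minus principal equals (12/7)*pi*i.


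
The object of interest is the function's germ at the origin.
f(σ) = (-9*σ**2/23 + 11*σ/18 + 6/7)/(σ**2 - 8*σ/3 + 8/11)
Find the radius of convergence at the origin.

The radius of convergence is 4/3 - (2/33)*sqrt(286).

Denominator factor (σ**2 - 8*σ/3 + 8/11): discriminant 416/99, real irrational roots 4/3 + (2/33)*sqrt(286) and 4/3 - (2/33)*sqrt(286); poles of order 1, moduli 4/3 + (2/33)*sqrt(286) and 4/3 - (2/33)*sqrt(286).
The radius of convergence is the smallest modulus among the singular points: 4/3 - (2/33)*sqrt(286).


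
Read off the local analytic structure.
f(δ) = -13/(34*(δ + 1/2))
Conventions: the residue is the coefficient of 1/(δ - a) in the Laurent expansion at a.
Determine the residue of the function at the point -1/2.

At the order-1 pole -1/2 set g(δ) = (δ - (-1/2))*f(δ) = -13/34.
Simple pole: residue = g(a) at a = -1/2, which is -13/34.

The residue is -13/34.


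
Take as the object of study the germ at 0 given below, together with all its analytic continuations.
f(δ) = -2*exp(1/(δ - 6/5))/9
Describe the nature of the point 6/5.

The point is an essential singularity.

The exponent 1/(δ - (6/5)) has a pole at 6/5, so exp(1/(δ - (6/5))) takes every nonzero value near it: an essential singularity (not a pole of any order).


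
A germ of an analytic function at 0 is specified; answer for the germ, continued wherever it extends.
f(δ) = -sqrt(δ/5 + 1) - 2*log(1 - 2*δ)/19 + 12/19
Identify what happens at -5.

The point is an algebraic (square-root) branch point.

The term (-1)*sqrt(1 - δ/(-5)) has argument 1 - -5/(-5) = 0 at -5: a square-root (algebraic, two-sheeted) branch point; the remaining terms are analytic or single-valued there.


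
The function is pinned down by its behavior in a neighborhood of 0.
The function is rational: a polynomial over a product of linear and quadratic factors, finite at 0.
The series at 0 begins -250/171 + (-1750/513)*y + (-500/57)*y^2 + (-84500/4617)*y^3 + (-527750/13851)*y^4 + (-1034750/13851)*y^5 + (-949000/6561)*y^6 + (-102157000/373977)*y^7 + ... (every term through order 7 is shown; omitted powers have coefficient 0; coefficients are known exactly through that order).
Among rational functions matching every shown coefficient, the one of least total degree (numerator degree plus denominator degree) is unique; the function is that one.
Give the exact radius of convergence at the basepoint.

No rational of total degree below 3 reproduces all 8 coefficients; solving the [0/3] Pade equations on them gives f(y) = -10/(19*(y - 3/5)**2*(y + 1)), whose expansion matches every shown term.
Denominator factor (y + 1): pole of order 1 at -1, modulus 1.
Denominator factor (y - 3/5)^2: pole of order 2 at 3/5, modulus 3/5.
The radius of convergence is the smallest modulus among the singular points: 3/5.

The radius of convergence is 3/5.


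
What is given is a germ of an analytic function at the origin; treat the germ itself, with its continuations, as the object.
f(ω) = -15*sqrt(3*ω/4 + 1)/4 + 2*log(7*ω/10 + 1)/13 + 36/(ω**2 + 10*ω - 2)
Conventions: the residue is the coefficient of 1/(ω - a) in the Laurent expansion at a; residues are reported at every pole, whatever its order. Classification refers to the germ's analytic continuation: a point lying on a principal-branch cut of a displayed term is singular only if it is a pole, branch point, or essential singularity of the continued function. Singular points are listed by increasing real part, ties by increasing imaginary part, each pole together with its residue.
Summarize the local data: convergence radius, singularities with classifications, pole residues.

Denominator factor (ω**2 + 10*ω - 2): discriminant 108, real irrational roots -5 + (3)*sqrt(3) and -5 - (3)*sqrt(3); poles of order 1, moduli -5 + (3)*sqrt(3) and 5 + (3)*sqrt(3).
Branch term (-15/4)*sqrt(1 - ω/(-4/3)): its argument vanishes at ω = -4/3, a square-root branch point, modulus 4/3.
Branch term (2/13)*log(1 - ω/(-10/7)): its argument vanishes at ω = -10/7, a logarithmic branch point, modulus 10/7.
The radius of convergence is the smallest modulus among the singular points: -5 + (3)*sqrt(3).
The branch terms are analytic at -5 - (3)*sqrt(3) and contribute nothing to the residue; only the rational part matters.
The factor ω**2 + 10*ω - 2 splits as (ω - a)(ω - a') with a = -5 - (3)*sqrt(3), a' = -5 + (3)*sqrt(3). At the order-1 pole a set g(ω) = (ω - a)*(rational part) = [36] / (ω - a').
Simple pole: residue = g(a) at a = -5 - (3)*sqrt(3), which is -(2)*sqrt(3).
The branch terms are analytic at -5 + (3)*sqrt(3) and contribute nothing to the residue; only the rational part matters.
The factor ω**2 + 10*ω - 2 splits as (ω - a)(ω - a') with a = -5 + (3)*sqrt(3), a' = -5 - (3)*sqrt(3). At the order-1 pole a set g(ω) = (ω - a)*(rational part) = [36] / (ω - a').
Simple pole: residue = g(a) at a = -5 + (3)*sqrt(3), which is (2)*sqrt(3).
List the singular points by increasing real part (a conjugate pair: the negative imaginary part first).

Radius of convergence at 0: -5 + (3)*sqrt(3).
At -5 - (3)*sqrt(3): a pole of order 1; residue -(2)*sqrt(3).
At -10/7: a logarithmic branch point.
At -4/3: an algebraic (square-root) branch point.
At -5 + (3)*sqrt(3): a pole of order 1; residue (2)*sqrt(3).


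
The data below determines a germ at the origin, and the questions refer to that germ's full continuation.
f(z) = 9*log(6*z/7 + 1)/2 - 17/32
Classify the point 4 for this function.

There is no denominator, hence no pole anywhere.
Branch term log(1 - z/(-7/6)): argument at 4 is 31/7, nonzero, so 4 is not its branch point (a point on a principal cut is still regular for the continued germ).
So the germ continues analytically to 4.

The point is a regular point.


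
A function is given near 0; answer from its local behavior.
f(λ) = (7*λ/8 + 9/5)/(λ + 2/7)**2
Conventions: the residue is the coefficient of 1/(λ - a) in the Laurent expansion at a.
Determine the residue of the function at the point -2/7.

The residue is 7/8.

At the order-2 pole -2/7 set g(λ) = (λ - (-2/7))^2*f(λ) = 7*λ/8 + 9/5.
Order-2 pole: residue = g'(a); g'(-2/7) = 7/8, so the residue is 7/8.


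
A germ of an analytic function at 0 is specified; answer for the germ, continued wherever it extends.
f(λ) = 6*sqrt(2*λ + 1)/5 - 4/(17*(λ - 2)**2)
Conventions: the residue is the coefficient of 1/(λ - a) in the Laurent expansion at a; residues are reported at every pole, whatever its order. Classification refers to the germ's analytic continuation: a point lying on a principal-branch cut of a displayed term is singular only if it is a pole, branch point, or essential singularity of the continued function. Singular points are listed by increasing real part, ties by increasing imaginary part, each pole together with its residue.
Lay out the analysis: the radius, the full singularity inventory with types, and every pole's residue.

Denominator factor (λ - 2)^2: pole of order 2 at 2, modulus 2.
Branch term (6/5)*sqrt(1 - λ/(-1/2)): its argument vanishes at λ = -1/2, a square-root branch point, modulus 1/2.
The radius of convergence is the smallest modulus among the singular points: 1/2.
The branch term is analytic at 2 and contributes nothing to the residue; only the rational part matters.
At the order-2 pole 2 set g(λ) = (λ - (2))^2*(rational part) = -4/17.
Order-2 pole: residue = g'(a); g'(2) = 0, so the residue is 0.
List the singular points by increasing real part (a conjugate pair: the negative imaginary part first).

Radius of convergence at 0: 1/2.
At -1/2: an algebraic (square-root) branch point.
At 2: a pole of order 2; residue 0.


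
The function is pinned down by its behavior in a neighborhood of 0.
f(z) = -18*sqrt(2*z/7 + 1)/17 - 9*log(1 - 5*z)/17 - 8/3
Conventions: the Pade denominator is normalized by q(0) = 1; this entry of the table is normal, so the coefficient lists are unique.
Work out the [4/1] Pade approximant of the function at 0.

Taylor coefficients needed (expand at 0): a_0 = -190/51, a_1 = 297/119, a_2 = 11043/1666, a_3 = 128616/5831, a_4 = 6752835/81634, a_5 = 54022491/163268.
Write the denominator as Q(z) = 1 + q1*z. Requiring Q*f - P = O(z^6) with deg P <= 4 kills the coefficients of z^5..z^5 in Q*f:
  z^5: a_5 + q1*a_4 = 0, i.e. 54022491/163268 + (6752835/81634)*q1 = 0.
Solving this linear system: q1 = -2000833/500210.
The numerator is Q*f truncated at degree 4: P0 = a_0 = -190/51; P1 = a_1 + q1*a_0 = 310679500/17857497; P2 = a_2 + q1*a_1 = -698911146/208337465; P3 = a_3 + q1*a_2 = -25996373013/5833449020; P4 = a_4 + q1*a_3 = -112456162221/20417071570.

The Pade approximant has numerator coefficients [-190/51, 310679500/17857497, -698911146/208337465, -25996373013/5833449020, -112456162221/20417071570]; denominator coefficients [1, -2000833/500210].


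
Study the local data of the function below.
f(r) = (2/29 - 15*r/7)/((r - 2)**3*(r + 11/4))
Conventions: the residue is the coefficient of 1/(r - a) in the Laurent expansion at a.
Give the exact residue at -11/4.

The residue is -77456/1392377.

At the order-1 pole -11/4 set g(r) = (r - (-11/4))*f(r) = (2/29 - 15*r/7)/(r - 2)**3.
Simple pole: residue = g(a) at a = -11/4, which is -77456/1392377.


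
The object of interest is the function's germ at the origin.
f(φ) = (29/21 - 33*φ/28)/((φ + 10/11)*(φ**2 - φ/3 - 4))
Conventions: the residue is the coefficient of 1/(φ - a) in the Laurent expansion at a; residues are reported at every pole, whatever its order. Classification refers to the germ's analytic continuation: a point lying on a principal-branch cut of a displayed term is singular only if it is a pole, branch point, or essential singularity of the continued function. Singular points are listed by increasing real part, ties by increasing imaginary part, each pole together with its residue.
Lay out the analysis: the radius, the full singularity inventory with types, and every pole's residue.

Denominator factor (φ**2 - φ/3 - 4): discriminant 145/9, real irrational roots 1/6 + (1/6)*sqrt(145) and 1/6 - (1/6)*sqrt(145); poles of order 1, moduli 1/6 + (1/6)*sqrt(145) and -1/6 + (1/6)*sqrt(145).
Denominator factor (φ + 10/11): pole of order 1 at -10/11, modulus 10/11.
The radius of convergence is the smallest modulus among the singular points: 10/11.
The factor φ**2 - φ/3 - 4 splits as (φ - a)(φ - a') with a = 1/6 - (1/6)*sqrt(145), a' = 1/6 + (1/6)*sqrt(145). At the order-1 pole a set g(φ) = (φ - a)*f(φ) = [(29/21 - 33*φ/28)/(φ + 10/11)] / (φ - a').
Simple pole: residue = g(a) at a = 1/6 - (1/6)*sqrt(145), which is 12463/29176 + (183601/4230520)*sqrt(145).
At the order-1 pole -10/11 set g(φ) = (φ - (-10/11))*f(φ) = (29/21 - 33*φ/28)/(φ**2 - φ/3 - 4).
Simple pole: residue = g(a) at a = -10/11, which is -12463/14588.
The factor φ**2 - φ/3 - 4 splits as (φ - a)(φ - a') with a = 1/6 + (1/6)*sqrt(145), a' = 1/6 - (1/6)*sqrt(145). At the order-1 pole a set g(φ) = (φ - a)*f(φ) = [(29/21 - 33*φ/28)/(φ + 10/11)] / (φ - a').
Simple pole: residue = g(a) at a = 1/6 + (1/6)*sqrt(145), which is 12463/29176 - (183601/4230520)*sqrt(145).
List the singular points by increasing real part (a conjugate pair: the negative imaginary part first).

Radius of convergence at 0: 10/11.
At 1/6 - (1/6)*sqrt(145): a pole of order 1; residue 12463/29176 + (183601/4230520)*sqrt(145).
At -10/11: a pole of order 1; residue -12463/14588.
At 1/6 + (1/6)*sqrt(145): a pole of order 1; residue 12463/29176 - (183601/4230520)*sqrt(145).


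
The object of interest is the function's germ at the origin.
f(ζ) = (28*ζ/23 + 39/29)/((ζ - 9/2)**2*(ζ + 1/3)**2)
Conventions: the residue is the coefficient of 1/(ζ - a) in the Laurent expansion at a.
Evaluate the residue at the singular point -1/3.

The residue is 1118304/16267463.

At the order-2 pole -1/3 set g(ζ) = (ζ - (-1/3))^2*f(ζ) = (28*ζ/23 + 39/29)/(ζ - 9/2)**2.
Order-2 pole: residue = g'(a); g'(-1/3) = 1118304/16267463, so the residue is 1118304/16267463.


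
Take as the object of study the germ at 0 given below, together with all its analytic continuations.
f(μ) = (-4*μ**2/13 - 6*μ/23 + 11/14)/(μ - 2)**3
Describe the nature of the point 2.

The point is a pole of order 3.

The denominator factor μ - 2 vanishes at 2 and appears to the power 3; the numerator there equals -4047/4186, nonzero, and no other factor vanishes.
Hence a pole whose order is the multiplicity, 3.


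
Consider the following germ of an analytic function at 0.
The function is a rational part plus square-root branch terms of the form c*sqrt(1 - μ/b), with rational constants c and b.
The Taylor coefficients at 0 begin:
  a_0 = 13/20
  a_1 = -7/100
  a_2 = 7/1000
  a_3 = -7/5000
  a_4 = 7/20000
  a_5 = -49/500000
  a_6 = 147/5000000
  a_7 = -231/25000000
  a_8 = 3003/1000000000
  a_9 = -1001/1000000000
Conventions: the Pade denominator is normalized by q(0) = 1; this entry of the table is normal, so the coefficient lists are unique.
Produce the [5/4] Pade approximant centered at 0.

Taylor coefficients needed (read off): a_0 = 13/20, a_1 = -7/100, a_2 = 7/1000, a_3 = -7/5000, a_4 = 7/20000, a_5 = -49/500000, a_6 = 147/5000000, a_7 = -231/25000000, a_8 = 3003/1000000000, a_9 = -1001/1000000000.
Write the denominator as Q(μ) = 1 + q1*μ + q2*μ^2 + q3*μ^3 + q4*μ^4. Requiring Q*f - P = O(μ^10) with deg P <= 5 kills the coefficients of μ^6..μ^9 in Q*f:
  μ^6: a_6 + q1*a_5 + q2*a_4 + q3*a_3 + q4*a_2 = 0, i.e. 147/5000000 + (-49/500000)*q1 + (7/20000)*q2 + (-7/5000)*q3 + (7/1000)*q4 = 0.
  μ^7: a_7 + q1*a_6 + q2*a_5 + q3*a_4 + q4*a_3 = 0, i.e. -231/25000000 + (147/5000000)*q1 + (-49/500000)*q2 + (7/20000)*q3 + (-7/5000)*q4 = 0.
  μ^8: a_8 + q1*a_7 + q2*a_6 + q3*a_5 + q4*a_4 = 0, i.e. 3003/1000000000 + (-231/25000000)*q1 + (147/5000000)*q2 + (-49/500000)*q3 + (7/20000)*q4 = 0.
  μ^9: a_9 + q1*a_8 + q2*a_7 + q3*a_6 + q4*a_5 = 0, i.e. -1001/1000000000 + (3003/1000000000)*q1 + (-231/25000000)*q2 + (147/5000000)*q3 + (-49/500000)*q4 = 0.
Solving this linear system: q1 = 4/5, q2 = 21/100, q3 = 1/50, q4 = 1/2000.
The numerator is Q*f truncated at degree 5: P0 = a_0 = 13/20; P1 = a_1 + q1*a_0 = 9/20; P2 = a_2 + q1*a_1 + q2*a_0 = 7/80; P3 = a_3 + q1*a_2 + q2*a_1 + q3*a_0 = 1/400; P4 = a_4 + q1*a_3 + q2*a_2 + q3*a_1 + q4*a_0 = -3/8000; P5 = a_5 + q1*a_4 + q2*a_3 + q3*a_2 + q4*a_1 = -7/1000000.

The Pade approximant has numerator coefficients [13/20, 9/20, 7/80, 1/400, -3/8000, -7/1000000]; denominator coefficients [1, 4/5, 21/100, 1/50, 1/2000].


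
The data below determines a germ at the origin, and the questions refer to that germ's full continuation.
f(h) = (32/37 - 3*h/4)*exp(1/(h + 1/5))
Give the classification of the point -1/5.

The point is an essential singularity.

The exponent 1/(h - (-1/5)) has a pole at -1/5, so exp(1/(h - (-1/5))) takes every nonzero value near it: an essential singularity (not a pole of any order).


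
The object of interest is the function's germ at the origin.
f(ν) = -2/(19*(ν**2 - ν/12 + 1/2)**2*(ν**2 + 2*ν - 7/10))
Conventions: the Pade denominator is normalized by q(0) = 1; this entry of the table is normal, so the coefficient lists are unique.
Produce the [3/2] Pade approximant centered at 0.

Taylor coefficients needed (expand at 0): a_0 = 80/133, a_1 = 5360/2793, a_2 = 25980/6517, a_3 = 838840/64827, a_4 = 67367035/1361367, a_5 = 29797635415/181061811.
Write the denominator as Q(ν) = 1 + q1*ν + q2*ν^2. Requiring Q*f - P = O(ν^6) with deg P <= 3 kills the coefficients of ν^4..ν^5 in Q*f:
  ν^4: a_4 + q1*a_3 + q2*a_2 = 0, i.e. 67367035/1361367 + (838840/64827)*q1 + (25980/6517)*q2 = 0.
  ν^5: a_5 + q1*a_4 + q2*a_3 = 0, i.e. 29797635415/181061811 + (67367035/1361367)*q1 + (838840/64827)*q2 = 0.
Solving this linear system: q1 = -2089463825/3959026827, q2 = -26754769357/2500437996.
The numerator is Q*f truncated at degree 3: P0 = a_0 = 80/133; P1 = a_1 + q1*a_0 = 40158921920/25073836571; P2 = a_2 + q1*a_1 + q2*a_0 = -86816954080/25073836571; P3 = a_3 + q1*a_2 + q2*a_1 = -243179800320/25073836571.

The Pade approximant has numerator coefficients [80/133, 40158921920/25073836571, -86816954080/25073836571, -243179800320/25073836571]; denominator coefficients [1, -2089463825/3959026827, -26754769357/2500437996].


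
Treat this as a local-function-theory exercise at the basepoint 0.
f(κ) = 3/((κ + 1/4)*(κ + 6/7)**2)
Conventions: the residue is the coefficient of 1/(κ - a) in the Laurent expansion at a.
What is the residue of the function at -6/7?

At the order-2 pole -6/7 set g(κ) = (κ - (-6/7))^2*f(κ) = 3/(κ + 1/4).
Order-2 pole: residue = g'(a); g'(-6/7) = -2352/289, so the residue is -2352/289.

The residue is -2352/289.


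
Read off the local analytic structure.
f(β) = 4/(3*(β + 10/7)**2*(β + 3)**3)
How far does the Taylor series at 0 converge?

Denominator factor (β + 3)^3: pole of order 3 at -3, modulus 3.
Denominator factor (β + 10/7)^2: pole of order 2 at -10/7, modulus 10/7.
The radius of convergence is the smallest modulus among the singular points: 10/7.

The radius of convergence is 10/7.


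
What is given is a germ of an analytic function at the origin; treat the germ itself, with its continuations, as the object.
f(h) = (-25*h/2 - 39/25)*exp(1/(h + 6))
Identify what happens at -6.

The point is an essential singularity.

The exponent 1/(h - (-6)) has a pole at -6, so exp(1/(h - (-6))) takes every nonzero value near it: an essential singularity (not a pole of any order).


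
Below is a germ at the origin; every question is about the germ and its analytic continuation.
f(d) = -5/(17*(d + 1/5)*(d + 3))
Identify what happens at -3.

The point is a pole of order 1.

The denominator factor d + 3 vanishes at -3 and appears to the power 1; the numerator there equals -5/17, nonzero, and no other factor vanishes.
Hence a pole whose order is the multiplicity, 1.


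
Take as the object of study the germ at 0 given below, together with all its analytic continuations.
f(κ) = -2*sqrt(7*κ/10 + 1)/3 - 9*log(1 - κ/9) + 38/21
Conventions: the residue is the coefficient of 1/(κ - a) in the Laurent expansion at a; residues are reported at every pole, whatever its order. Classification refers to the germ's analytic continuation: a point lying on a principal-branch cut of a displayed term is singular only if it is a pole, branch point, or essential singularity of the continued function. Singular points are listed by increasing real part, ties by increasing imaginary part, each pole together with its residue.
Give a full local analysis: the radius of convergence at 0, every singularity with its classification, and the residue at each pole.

Radius of convergence at 0: 10/7.
At -10/7: an algebraic (square-root) branch point.
At 9: a logarithmic branch point.

Branch term (-2/3)*sqrt(1 - κ/(-10/7)): its argument vanishes at κ = -10/7, a square-root branch point, modulus 10/7.
Branch term (-9)*log(1 - κ/(9)): its argument vanishes at κ = 9, a logarithmic branch point, modulus 9.
The radius of convergence is the smallest modulus among the singular points: 10/7.
List the singular points by increasing real part (a conjugate pair: the negative imaginary part first).


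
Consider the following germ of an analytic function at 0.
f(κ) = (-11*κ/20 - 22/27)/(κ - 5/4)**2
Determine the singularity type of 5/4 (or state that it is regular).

The point is a pole of order 2.

The denominator factor κ - 5/4 vanishes at 5/4 and appears to the power 2; the numerator there equals -649/432, nonzero, and no other factor vanishes.
Hence a pole whose order is the multiplicity, 2.
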